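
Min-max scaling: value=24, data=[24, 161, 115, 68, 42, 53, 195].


min=24, max=195
(24-24)/(195-24) = 0/171 = 0.0

0.0


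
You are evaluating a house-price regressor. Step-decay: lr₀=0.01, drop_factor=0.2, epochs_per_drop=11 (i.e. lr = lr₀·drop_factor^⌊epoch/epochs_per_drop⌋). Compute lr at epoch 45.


n_drops = ⌊45/11⌋ = 4
lr = 0.01·0.2^4 = 0.01·0.0016 = 0.000016

0.000016


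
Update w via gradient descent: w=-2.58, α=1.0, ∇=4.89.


w_new = w - α·∇
= -2.58 - 1.0·4.89
= -2.58 - 4.89
= -7.47

-7.47


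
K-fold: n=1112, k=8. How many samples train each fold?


Fold size = 1112/8 = 139
Training per fold = 1112 - 139 = 973

973


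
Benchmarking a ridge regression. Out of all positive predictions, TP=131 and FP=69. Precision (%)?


Precision = TP/(TP+FP)
= 131/(131+69)
= 131/200 = 65.5%

65.5%


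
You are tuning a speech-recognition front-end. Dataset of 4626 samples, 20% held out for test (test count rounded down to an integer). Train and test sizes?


Test = ⌊4626·20/100⌋ = 925
Train = 4626 - 925 = 3701

Train: 3701, Test: 925


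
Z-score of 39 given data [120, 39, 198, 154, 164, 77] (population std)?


μ = 125.3333, σ = 53.8754
z = (39 - 125.3333)/53.8754 = -1.6025

-1.6025


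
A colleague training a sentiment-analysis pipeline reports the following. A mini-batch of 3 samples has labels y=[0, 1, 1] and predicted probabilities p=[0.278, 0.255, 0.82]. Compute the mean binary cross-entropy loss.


L[0] = -ln(1-0.278) = -ln(0.722) = 0.3257
L[1] = -ln(0.255) = 1.3665
L[2] = -ln(0.82) = 0.1985
mean = (0.3257 + 1.3665 + 0.1985)/3 = 0.6302

0.6302


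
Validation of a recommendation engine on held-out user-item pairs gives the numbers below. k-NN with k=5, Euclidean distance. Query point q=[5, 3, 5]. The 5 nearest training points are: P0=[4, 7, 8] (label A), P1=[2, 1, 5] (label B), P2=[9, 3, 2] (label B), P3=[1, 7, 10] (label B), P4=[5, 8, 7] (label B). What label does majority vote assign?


d(q,P0) = 5.099  (label A)
d(q,P1) = 3.6056  (label B)
d(q,P2) = 5.0  (label B)
d(q,P3) = 7.5498  (label B)
d(q,P4) = 5.3852  (label B)
Votes: A=1, B=4
Majority → B

B


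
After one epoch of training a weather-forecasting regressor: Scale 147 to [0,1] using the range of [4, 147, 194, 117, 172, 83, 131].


min=4, max=194
(147-4)/(194-4) = 143/190 = 0.7526

0.7526


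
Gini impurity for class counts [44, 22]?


Probabilities: [44/66, 22/66] ≈ [0.6667, 0.3333]
Σpᵢ² = (1936 + 484)/66² = 2420/4356
Gini = 1 - Σpᵢ² = 1 - 2420/4356 = 0.4444

0.4444


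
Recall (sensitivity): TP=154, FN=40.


Recall = TP/(TP+FN)
= 154/(154+40)
= 154/194 = 79.38%

79.38%


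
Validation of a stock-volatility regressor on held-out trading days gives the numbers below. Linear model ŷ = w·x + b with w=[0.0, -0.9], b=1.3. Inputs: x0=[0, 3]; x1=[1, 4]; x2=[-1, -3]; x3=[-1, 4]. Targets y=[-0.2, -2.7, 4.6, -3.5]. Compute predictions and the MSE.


ŷ0 = (0.0)·(0) + (-0.9)·(3) + 1.3 = -1.4
ŷ1 = (0.0)·(1) + (-0.9)·(4) + 1.3 = -2.3
ŷ2 = (0.0)·(-1) + (-0.9)·(-3) + 1.3 = 4.0
ŷ3 = (0.0)·(-1) + (-0.9)·(4) + 1.3 = -2.3
errors² = [1.44, 0.16, 0.36, 1.44]
MSE = 3.4000/4 = 0.85

0.85


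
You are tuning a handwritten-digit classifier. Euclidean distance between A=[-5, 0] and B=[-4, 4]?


d = √((-5+ 4)² + (0-4)²)
  = √(1 + 16)
  = √17 = 4.1231

4.1231


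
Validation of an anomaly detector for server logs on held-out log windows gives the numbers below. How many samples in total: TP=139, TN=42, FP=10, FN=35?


Total = TP + TN + FP + FN
= 139 + 42 + 10 + 35
= 226
(Predicted positive: 149, predicted negative: 77)

226


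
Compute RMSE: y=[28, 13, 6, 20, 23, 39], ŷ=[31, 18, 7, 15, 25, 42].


MSE = 73/6 = 12.1667
RMSE = √(73/6) = 3.4881

3.4881


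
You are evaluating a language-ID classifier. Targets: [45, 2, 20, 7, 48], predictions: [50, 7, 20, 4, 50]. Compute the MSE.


Squared errors: (45-50)²=25, (2-7)²=25, (20-20)²=0, (7-4)²=9, (48-50)²=4
Sum = 63
MSE = 63/5 = 63/5

63/5


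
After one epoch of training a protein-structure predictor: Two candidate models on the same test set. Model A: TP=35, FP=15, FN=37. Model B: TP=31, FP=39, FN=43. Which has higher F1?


Model A: P=35/50=0.7, R=35/72=0.4861, F1=2PR/(P+R)=2TP/(2TP+FP+FN)=70/122=0.5738
Model B: P=31/70=0.4429, R=31/74=0.4189, F1=2PR/(P+R)=2TP/(2TP+FP+FN)=62/144=0.4306
0.5738 > 0.4306 → Model A

Model A


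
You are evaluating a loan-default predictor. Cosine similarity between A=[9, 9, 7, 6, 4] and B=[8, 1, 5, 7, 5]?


A·B = 9·8 + 9·1 + 7·5 + 6·7 + 4·5 = 178
‖A‖ = √263 = 16.2173, ‖B‖ = √164 = 12.8062
cos = 178/(√263·√164) = 178/√43132 = 0.8571

0.8571


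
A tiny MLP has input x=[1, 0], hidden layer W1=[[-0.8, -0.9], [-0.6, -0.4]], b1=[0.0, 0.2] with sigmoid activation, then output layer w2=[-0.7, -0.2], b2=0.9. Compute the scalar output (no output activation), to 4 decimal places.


z1[0] = (-0.8)·(1) + (-0.9)·(0) + 0.0 = -0.8
z1[1] = (-0.6)·(1) + (-0.4)·(0) + 0.2 = -0.4
h = sigmoid(z1) = [0.31, 0.4013]
output = (-0.7)·(0.31) + (-0.2)·(0.4013) + 0.9 = 0.6027

0.6027


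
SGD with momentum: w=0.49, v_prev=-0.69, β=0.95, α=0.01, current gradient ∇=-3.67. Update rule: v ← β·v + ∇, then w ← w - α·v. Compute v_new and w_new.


v_new = 0.95·-0.69 - 3.67 = -0.6555 - 3.67 = -4.3255
w_new = 0.49 - 0.01·-4.3255 = 0.49 + 0.043255 = 0.533255

v_new=-4.3255, w_new=0.533255


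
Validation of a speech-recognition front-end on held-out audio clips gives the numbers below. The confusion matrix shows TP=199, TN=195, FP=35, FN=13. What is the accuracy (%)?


Accuracy = (TP+TN)/(TP+TN+FP+FN)
= (199+195)/(442)
= 394/442 = 89.14%

89.14%


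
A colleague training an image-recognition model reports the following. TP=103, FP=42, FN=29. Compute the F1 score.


Precision = 103/145 = 0.7103
Recall = 103/132 = 0.7803
F1 = 2·P·R/(P+R) = 2·TP/(2·TP+FP+FN) = 206/(206+42+29) = 206/277 = 0.7437

0.7437


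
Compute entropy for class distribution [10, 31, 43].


Probabilities: [10/84, 31/84, 43/84] ≈ [0.119, 0.369, 0.5119]
H = -((10/84)·log₂(10/84) + (31/84)·log₂(31/84) + (43/84)·log₂(43/84))
  = 1.3908 bits

1.3908 bits


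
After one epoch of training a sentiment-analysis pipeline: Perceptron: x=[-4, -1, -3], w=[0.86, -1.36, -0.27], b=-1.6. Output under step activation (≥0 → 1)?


z = (-4)·(0.86) + (-1)·(-1.36) + (-3)·(-0.27) - 1.6
  = -2.87
step(z) = 0 (z<0)

0


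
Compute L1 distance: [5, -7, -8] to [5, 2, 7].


d = |5-5| + |-7-2| + |-8-7|
  = 0 + 9 + 15
  = 24

24


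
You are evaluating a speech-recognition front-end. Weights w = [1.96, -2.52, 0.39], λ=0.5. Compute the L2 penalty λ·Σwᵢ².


‖w‖₂² = (1.96)² + (-2.52)² + (0.39)²
     = 3.8416 + 6.3504 + 0.1521
     = 10.3441
λ·‖w‖₂² = 0.5·10.3441 = 5.17205

5.17205


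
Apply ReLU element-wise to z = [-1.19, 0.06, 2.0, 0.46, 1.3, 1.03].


ReLU(-1.19) = max(0, -1.19) = 0.0
ReLU(0.06) = max(0, 0.06) = 0.06
ReLU(2.0) = max(0, 2.0) = 2.0
ReLU(0.46) = max(0, 0.46) = 0.46
ReLU(1.3) = max(0, 1.3) = 1.3
ReLU(1.03) = max(0, 1.03) = 1.03
result = [0.0, 0.06, 2.0, 0.46, 1.3, 1.03]

[0.0, 0.06, 2.0, 0.46, 1.3, 1.03]


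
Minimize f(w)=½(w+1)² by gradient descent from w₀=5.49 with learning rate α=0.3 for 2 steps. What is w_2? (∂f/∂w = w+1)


step 1: grad = 5.49+1 = 6.49; w = 5.49 - 0.3·(6.49) = 3.543
step 2: grad = 3.543+1 = 4.543; w = 3.543 - 0.3·(4.543) = 2.1801

2.1801


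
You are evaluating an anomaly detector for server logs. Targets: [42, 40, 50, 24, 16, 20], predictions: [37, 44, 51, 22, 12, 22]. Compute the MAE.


Absolute errors: |42-37|=5, |40-44|=4, |50-51|=1, |24-22|=2, |16-12|=4, |20-22|=2
Sum = 18
MAE = 18/6 = 3

3


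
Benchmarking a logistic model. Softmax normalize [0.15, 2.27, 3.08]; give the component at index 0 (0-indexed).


Exponentials: e^0.15=1.1618, e^2.27=9.6794, e^3.08=21.7584
Sum = 32.5996
Softmax = [0.0356, 0.2969, 0.6674]
p[0] = 1.1618/32.5996 = 0.0356

0.0356


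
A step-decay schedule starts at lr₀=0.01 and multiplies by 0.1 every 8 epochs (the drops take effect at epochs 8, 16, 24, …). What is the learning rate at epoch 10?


n_drops = ⌊10/8⌋ = 1
lr = 0.01·0.1^1 = 0.01·0.1 = 0.001

0.001


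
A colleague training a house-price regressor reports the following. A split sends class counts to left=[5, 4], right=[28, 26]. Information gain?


Parent = [33, 30], H_parent = 0.9984
H_left = 0.9911 (n=9), H_right = 0.999 (n=54)
H_children = (9/63)·0.9911 + (54/63)·0.999 = 0.9979
IG = 0.9984 - 0.9979 = 0.0005

0.0005


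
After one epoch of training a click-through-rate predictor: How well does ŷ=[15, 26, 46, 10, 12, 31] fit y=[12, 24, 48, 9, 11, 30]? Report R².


ȳ = 22.3333
SS_res = Σ(y-ŷ)² = 20
SS_tot = Σ(y-ȳ)² = 1133.33
R² = 1 - SS_res/SS_tot = 1 - 0.0176 = 0.9824

0.9824


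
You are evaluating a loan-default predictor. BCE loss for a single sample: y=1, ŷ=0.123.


BCE = -[y·ln(p) + (1-y)·ln(1-p)]
= -1·ln(0.123) - 0
= -ln(0.123) = 2.0956

2.0956


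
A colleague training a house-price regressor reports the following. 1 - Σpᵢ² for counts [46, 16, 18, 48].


Probabilities: [46/128, 16/128, 18/128, 48/128] ≈ [0.3594, 0.125, 0.1406, 0.375]
Σpᵢ² = (2116 + 256 + 324 + 2304)/128² = 5000/16384
Gini = 1 - Σpᵢ² = 1 - 5000/16384 = 0.6948

0.6948


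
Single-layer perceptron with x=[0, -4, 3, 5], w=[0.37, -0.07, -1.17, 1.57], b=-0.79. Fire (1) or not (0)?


z = (0)·(0.37) + (-4)·(-0.07) + (3)·(-1.17) + (5)·(1.57) - 0.79
  = 3.83
step(z) = 1 (z≥0)

1


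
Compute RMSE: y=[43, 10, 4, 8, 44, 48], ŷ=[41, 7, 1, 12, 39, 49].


MSE = 64/6 = 10.6667
RMSE = √(64/6) = 3.266

3.266


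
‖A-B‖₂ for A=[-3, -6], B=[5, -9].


d = √((-3-5)² + (-6+ 9)²)
  = √(64 + 9)
  = √73 = 8.544

8.544


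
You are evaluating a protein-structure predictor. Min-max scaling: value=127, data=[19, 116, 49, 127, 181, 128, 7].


min=7, max=181
(127-7)/(181-7) = 120/174 = 0.6897

0.6897


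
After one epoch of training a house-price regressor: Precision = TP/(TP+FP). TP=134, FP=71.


Precision = TP/(TP+FP)
= 134/(134+71)
= 134/205 = 65.37%

65.37%


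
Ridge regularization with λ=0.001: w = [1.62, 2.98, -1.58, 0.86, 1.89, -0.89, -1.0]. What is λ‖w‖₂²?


‖w‖₂² = (1.62)² + (2.98)² + (-1.58)² + (0.86)² + (1.89)² + (-0.89)² + (-1.0)²
     = 2.6244 + 8.8804 + 2.4964 + 0.7396 + 3.5721 + 0.7921 + 1
     = 20.105
λ·‖w‖₂² = 0.001·20.105 = 0.020105

0.020105


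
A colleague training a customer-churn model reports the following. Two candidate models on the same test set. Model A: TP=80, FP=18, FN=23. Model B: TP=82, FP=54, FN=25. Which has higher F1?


Model A: P=80/98=0.8163, R=80/103=0.7767, F1=2PR/(P+R)=2TP/(2TP+FP+FN)=160/201=0.796
Model B: P=82/136=0.6029, R=82/107=0.7664, F1=2PR/(P+R)=2TP/(2TP+FP+FN)=164/243=0.6749
0.796 > 0.6749 → Model A

Model A


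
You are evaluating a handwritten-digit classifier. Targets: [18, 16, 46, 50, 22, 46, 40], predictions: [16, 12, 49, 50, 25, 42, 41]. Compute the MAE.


Absolute errors: |18-16|=2, |16-12|=4, |46-49|=3, |50-50|=0, |22-25|=3, |46-42|=4, |40-41|=1
Sum = 17
MAE = 17/7 = 17/7

17/7


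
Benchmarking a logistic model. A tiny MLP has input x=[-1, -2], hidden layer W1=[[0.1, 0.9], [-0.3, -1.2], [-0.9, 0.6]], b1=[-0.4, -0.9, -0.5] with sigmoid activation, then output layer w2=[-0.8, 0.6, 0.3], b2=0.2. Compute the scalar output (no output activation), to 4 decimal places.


z1[0] = (0.1)·(-1) + (0.9)·(-2) - 0.4 = -2.3
z1[1] = (-0.3)·(-1) + (-1.2)·(-2) - 0.9 = 1.8
z1[2] = (-0.9)·(-1) + (0.6)·(-2) - 0.5 = -0.8
h = sigmoid(z1) = [0.0911, 0.8581, 0.31]
output = (-0.8)·(0.0911) + (0.6)·(0.8581) + (0.3)·(0.31) + 0.2 = 0.735

0.735


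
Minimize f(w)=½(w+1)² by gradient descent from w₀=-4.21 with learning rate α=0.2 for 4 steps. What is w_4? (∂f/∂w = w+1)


step 1: grad = -4.21+1 = -3.21; w = -4.21 - 0.2·(-3.21) = -3.568
step 2: grad = -3.568+1 = -2.568; w = -3.568 - 0.2·(-2.568) = -3.0544
step 3: grad = -3.0544+1 = -2.0544; w = -3.0544 - 0.2·(-2.0544) = -2.64352
step 4: grad = -2.64352+1 = -1.64352; w = -2.64352 - 0.2·(-1.64352) = -2.314816

-2.314816


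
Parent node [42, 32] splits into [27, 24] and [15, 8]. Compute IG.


Parent = [42, 32], H_parent = 0.9868
H_left = 0.9975 (n=51), H_right = 0.9321 (n=23)
H_children = (51/74)·0.9975 + (23/74)·0.9321 = 0.9772
IG = 0.9868 - 0.9772 = 0.0096

0.0096


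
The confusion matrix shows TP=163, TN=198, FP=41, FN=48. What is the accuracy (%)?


Accuracy = (TP+TN)/(TP+TN+FP+FN)
= (163+198)/(450)
= 361/450 = 80.22%

80.22%


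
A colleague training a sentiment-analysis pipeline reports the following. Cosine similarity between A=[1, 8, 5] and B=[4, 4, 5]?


A·B = 1·4 + 8·4 + 5·5 = 61
‖A‖ = √90 = 9.4868, ‖B‖ = √57 = 7.5498
cos = 61/(√90·√57) = 61/√5130 = 0.8517

0.8517


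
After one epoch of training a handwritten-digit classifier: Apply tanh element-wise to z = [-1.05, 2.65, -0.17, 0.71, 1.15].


tanh(-1.05) = -0.7818
tanh(2.65) = 0.9901
tanh(-0.17) = -0.1684
tanh(0.71) = 0.6107
tanh(1.15) = 0.8178
result = [-0.7818, 0.9901, -0.1684, 0.6107, 0.8178]

[-0.7818, 0.9901, -0.1684, 0.6107, 0.8178]


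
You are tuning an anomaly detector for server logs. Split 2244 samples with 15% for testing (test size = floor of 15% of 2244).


Test = ⌊2244·15/100⌋ = 336
Train = 2244 - 336 = 1908

Train: 1908, Test: 336


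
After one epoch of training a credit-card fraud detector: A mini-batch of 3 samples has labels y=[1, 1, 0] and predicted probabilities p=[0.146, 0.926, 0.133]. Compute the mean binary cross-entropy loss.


L[0] = -ln(0.146) = 1.9241
L[1] = -ln(0.926) = 0.0769
L[2] = -ln(1-0.133) = -ln(0.867) = 0.1427
mean = (1.9241 + 0.0769 + 0.1427)/3 = 0.7146

0.7146


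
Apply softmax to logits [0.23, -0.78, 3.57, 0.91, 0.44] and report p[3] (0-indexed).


Exponentials: e^0.23=1.2586, e^-0.78=0.4584, e^3.57=35.5166, e^0.91=2.4843, e^0.44=1.5527
Sum = 41.2706
Softmax = [0.0305, 0.0111, 0.8606, 0.0602, 0.0376]
p[3] = 2.4843/41.2706 = 0.0602

0.0602


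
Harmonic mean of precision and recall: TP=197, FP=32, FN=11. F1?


Precision = 197/229 = 0.8603
Recall = 197/208 = 0.9471
F1 = 2·P·R/(P+R) = 2·TP/(2·TP+FP+FN) = 394/(394+32+11) = 394/437 = 0.9016

0.9016


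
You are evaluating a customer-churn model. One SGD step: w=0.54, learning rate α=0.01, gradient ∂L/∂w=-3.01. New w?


w_new = w - α·∇
= 0.54 - 0.01·-3.01
= 0.54 + 0.0301
= 0.5701

0.5701


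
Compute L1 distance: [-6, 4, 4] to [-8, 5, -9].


d = |-6+ 8| + |4-5| + |4+ 9|
  = 2 + 1 + 13
  = 16

16


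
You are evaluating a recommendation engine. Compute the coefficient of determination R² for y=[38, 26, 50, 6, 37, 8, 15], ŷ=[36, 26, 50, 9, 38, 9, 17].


ȳ = 25.7143
SS_res = Σ(y-ŷ)² = 19
SS_tot = Σ(y-ȳ)² = 1685.43
R² = 1 - SS_res/SS_tot = 1 - 0.0113 = 0.9887

0.9887


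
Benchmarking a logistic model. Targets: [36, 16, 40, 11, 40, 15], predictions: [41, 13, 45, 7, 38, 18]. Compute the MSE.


Squared errors: (36-41)²=25, (16-13)²=9, (40-45)²=25, (11-7)²=16, (40-38)²=4, (15-18)²=9
Sum = 88
MSE = 88/6 = 44/3

44/3


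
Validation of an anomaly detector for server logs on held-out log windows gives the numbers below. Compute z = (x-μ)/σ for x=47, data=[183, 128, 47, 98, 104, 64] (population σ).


μ = 104, σ = 44.1626
z = (47 - 104)/44.1626 = -1.2907

-1.2907


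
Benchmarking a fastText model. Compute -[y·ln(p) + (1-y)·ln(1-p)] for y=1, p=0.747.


BCE = -[y·ln(p) + (1-y)·ln(1-p)]
= -1·ln(0.747) - 0
= -ln(0.747) = 0.2917

0.2917


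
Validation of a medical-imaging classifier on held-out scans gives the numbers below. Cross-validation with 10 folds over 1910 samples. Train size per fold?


Fold size = 1910/10 = 191
Training per fold = 1910 - 191 = 1719

1719


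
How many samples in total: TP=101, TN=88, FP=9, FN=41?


Total = TP + TN + FP + FN
= 101 + 88 + 9 + 41
= 239
(Predicted positive: 110, predicted negative: 129)

239


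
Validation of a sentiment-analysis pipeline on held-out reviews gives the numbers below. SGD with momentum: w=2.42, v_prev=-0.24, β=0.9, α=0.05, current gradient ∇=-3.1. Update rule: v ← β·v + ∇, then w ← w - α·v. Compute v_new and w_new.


v_new = 0.9·-0.24 - 3.1 = -0.216 - 3.1 = -3.316
w_new = 2.42 - 0.05·-3.316 = 2.42 + 0.1658 = 2.5858

v_new=-3.316, w_new=2.5858


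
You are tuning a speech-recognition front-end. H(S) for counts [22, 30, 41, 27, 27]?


Probabilities: [22/147, 30/147, 41/147, 27/147, 27/147] ≈ [0.1497, 0.2041, 0.2789, 0.1837, 0.1837]
H = -((22/147)·log₂(22/147) + (30/147)·log₂(30/147) + (41/147)·log₂(41/147) + (27/147)·log₂(27/147) + (27/147)·log₂(27/147))
  = 2.2899 bits

2.2899 bits


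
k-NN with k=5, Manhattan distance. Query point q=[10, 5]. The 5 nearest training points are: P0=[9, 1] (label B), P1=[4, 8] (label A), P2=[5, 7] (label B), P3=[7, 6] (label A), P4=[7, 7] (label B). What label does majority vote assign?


d(q,P0) = 5  (label B)
d(q,P1) = 9  (label A)
d(q,P2) = 7  (label B)
d(q,P3) = 4  (label A)
d(q,P4) = 5  (label B)
Votes: A=2, B=3
Majority → B

B


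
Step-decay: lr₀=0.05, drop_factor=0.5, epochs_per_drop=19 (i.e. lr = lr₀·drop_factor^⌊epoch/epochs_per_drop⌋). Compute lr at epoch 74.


n_drops = ⌊74/19⌋ = 3
lr = 0.05·0.5^3 = 0.05·0.125 = 0.00625

0.00625


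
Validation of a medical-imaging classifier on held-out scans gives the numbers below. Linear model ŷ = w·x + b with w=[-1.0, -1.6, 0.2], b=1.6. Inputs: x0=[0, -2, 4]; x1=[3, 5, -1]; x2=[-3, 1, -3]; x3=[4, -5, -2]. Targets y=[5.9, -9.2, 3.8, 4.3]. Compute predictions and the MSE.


ŷ0 = (-1.0)·(0) + (-1.6)·(-2) + (0.2)·(4) + 1.6 = 5.6
ŷ1 = (-1.0)·(3) + (-1.6)·(5) + (0.2)·(-1) + 1.6 = -9.6
ŷ2 = (-1.0)·(-3) + (-1.6)·(1) + (0.2)·(-3) + 1.6 = 2.4
ŷ3 = (-1.0)·(4) + (-1.6)·(-5) + (0.2)·(-2) + 1.6 = 5.2
errors² = [0.09, 0.16, 1.96, 0.81]
MSE = 3.0200/4 = 0.755

0.755


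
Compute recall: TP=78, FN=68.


Recall = TP/(TP+FN)
= 78/(78+68)
= 78/146 = 53.42%

53.42%


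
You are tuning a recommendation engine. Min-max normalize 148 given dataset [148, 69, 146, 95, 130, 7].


min=7, max=148
(148-7)/(148-7) = 141/141 = 1.0

1.0


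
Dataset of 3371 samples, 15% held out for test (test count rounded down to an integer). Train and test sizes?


Test = ⌊3371·15/100⌋ = 505
Train = 3371 - 505 = 2866

Train: 2866, Test: 505


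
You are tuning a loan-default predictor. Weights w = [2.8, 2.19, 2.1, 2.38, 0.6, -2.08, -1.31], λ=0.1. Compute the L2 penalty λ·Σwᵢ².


‖w‖₂² = (2.8)² + (2.19)² + (2.1)² + (2.38)² + (0.6)² + (-2.08)² + (-1.31)²
     = 7.84 + 4.7961 + 4.41 + 5.6644 + 0.36 + 4.3264 + 1.7161
     = 29.113
λ·‖w‖₂² = 0.1·29.113 = 2.9113

2.9113


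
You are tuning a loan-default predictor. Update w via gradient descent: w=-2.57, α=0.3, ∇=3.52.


w_new = w - α·∇
= -2.57 - 0.3·3.52
= -2.57 - 1.056
= -3.626

-3.626


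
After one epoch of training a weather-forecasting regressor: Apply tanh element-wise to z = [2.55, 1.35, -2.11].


tanh(2.55) = 0.9879
tanh(1.35) = 0.8741
tanh(-2.11) = -0.971
result = [0.9879, 0.8741, -0.971]

[0.9879, 0.8741, -0.971]


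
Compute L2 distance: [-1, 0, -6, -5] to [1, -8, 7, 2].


d = √((-1-1)² + (0+ 8)² + (-6-7)² + (-5-2)²)
  = √(4 + 64 + 169 + 49)
  = √286 = 16.9115

16.9115


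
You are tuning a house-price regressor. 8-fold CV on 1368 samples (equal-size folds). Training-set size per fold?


Fold size = 1368/8 = 171
Training per fold = 1368 - 171 = 1197

1197


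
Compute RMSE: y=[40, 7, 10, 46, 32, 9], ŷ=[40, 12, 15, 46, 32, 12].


MSE = 59/6 = 9.8333
RMSE = √(59/6) = 3.1358

3.1358


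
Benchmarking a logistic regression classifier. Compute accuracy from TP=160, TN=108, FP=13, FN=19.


Accuracy = (TP+TN)/(TP+TN+FP+FN)
= (160+108)/(300)
= 268/300 = 89.33%

89.33%


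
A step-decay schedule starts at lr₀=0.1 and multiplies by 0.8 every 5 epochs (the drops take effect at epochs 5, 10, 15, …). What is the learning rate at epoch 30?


n_drops = ⌊30/5⌋ = 6
lr = 0.1·0.8^6 = 0.1·0.262144 = 0.0262144

0.0262144


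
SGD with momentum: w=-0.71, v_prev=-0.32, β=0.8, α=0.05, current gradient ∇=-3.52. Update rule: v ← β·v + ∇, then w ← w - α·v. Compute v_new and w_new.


v_new = 0.8·-0.32 - 3.52 = -0.256 - 3.52 = -3.776
w_new = -0.71 - 0.05·-3.776 = -0.71 + 0.1888 = -0.5212

v_new=-3.776, w_new=-0.5212


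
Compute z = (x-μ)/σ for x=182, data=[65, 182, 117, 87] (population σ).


μ = 112.75, σ = 44.0362
z = (182 - 112.75)/44.0362 = 1.5726

1.5726


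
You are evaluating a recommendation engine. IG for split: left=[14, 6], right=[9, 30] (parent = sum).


Parent = [23, 36], H_parent = 0.9647
H_left = 0.8813 (n=20), H_right = 0.7793 (n=39)
H_children = (20/59)·0.8813 + (39/59)·0.7793 = 0.8139
IG = 0.9647 - 0.8139 = 0.1508

0.1508


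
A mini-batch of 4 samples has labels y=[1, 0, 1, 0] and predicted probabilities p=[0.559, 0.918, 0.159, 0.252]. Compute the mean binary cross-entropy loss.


L[0] = -ln(0.559) = 0.5816
L[1] = -ln(1-0.918) = -ln(0.082) = 2.501
L[2] = -ln(0.159) = 1.8389
L[3] = -ln(1-0.252) = -ln(0.748) = 0.2904
mean = (0.5816 + 2.501 + 1.8389 + 0.2904)/4 = 1.303

1.303


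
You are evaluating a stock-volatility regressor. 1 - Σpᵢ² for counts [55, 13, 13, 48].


Probabilities: [55/129, 13/129, 13/129, 48/129] ≈ [0.4264, 0.1008, 0.1008, 0.3721]
Σpᵢ² = (3025 + 169 + 169 + 2304)/129² = 5667/16641
Gini = 1 - Σpᵢ² = 1 - 5667/16641 = 0.6595

0.6595


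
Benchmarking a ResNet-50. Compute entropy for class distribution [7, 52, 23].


Probabilities: [7/82, 52/82, 23/82] ≈ [0.0854, 0.6341, 0.2805]
H = -((7/82)·log₂(7/82) + (52/82)·log₂(52/82) + (23/82)·log₂(23/82))
  = 1.2342 bits

1.2342 bits


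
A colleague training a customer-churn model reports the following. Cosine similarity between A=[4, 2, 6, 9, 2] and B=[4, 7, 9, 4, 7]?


A·B = 4·4 + 2·7 + 6·9 + 9·4 + 2·7 = 134
‖A‖ = √141 = 11.8743, ‖B‖ = √211 = 14.5258
cos = 134/(√141·√211) = 134/√29751 = 0.7769

0.7769


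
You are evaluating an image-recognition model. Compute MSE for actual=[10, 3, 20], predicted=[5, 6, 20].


Squared errors: (10-5)²=25, (3-6)²=9, (20-20)²=0
Sum = 34
MSE = 34/3 = 34/3

34/3


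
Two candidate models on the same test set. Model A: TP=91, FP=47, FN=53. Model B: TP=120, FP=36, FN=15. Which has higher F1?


Model A: P=91/138=0.6594, R=91/144=0.6319, F1=2PR/(P+R)=2TP/(2TP+FP+FN)=182/282=0.6454
Model B: P=120/156=0.7692, R=120/135=0.8889, F1=2PR/(P+R)=2TP/(2TP+FP+FN)=240/291=0.8247
0.6454 < 0.8247 → Model B

Model B


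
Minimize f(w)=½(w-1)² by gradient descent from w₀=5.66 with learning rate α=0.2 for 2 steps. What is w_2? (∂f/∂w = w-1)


step 1: grad = 5.66-1 = 4.66; w = 5.66 - 0.2·(4.66) = 4.728
step 2: grad = 4.728-1 = 3.728; w = 4.728 - 0.2·(3.728) = 3.9824

3.9824


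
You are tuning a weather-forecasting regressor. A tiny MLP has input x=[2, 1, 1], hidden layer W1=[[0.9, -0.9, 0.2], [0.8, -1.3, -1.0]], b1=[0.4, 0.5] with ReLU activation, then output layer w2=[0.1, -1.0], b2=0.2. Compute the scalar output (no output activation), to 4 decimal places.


z1[0] = (0.9)·(2) + (-0.9)·(1) + (0.2)·(1) + 0.4 = 1.5
z1[1] = (0.8)·(2) + (-1.3)·(1) + (-1.0)·(1) + 0.5 = -0.2
h = ReLU(z1) = [1.5, 0.0]
output = (0.1)·(1.5) + (-1.0)·(0.0) + 0.2 = 0.35

0.35


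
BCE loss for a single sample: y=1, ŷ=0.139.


BCE = -[y·ln(p) + (1-y)·ln(1-p)]
= -1·ln(0.139) - 0
= -ln(0.139) = 1.9733

1.9733


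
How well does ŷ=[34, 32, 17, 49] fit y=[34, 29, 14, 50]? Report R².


ȳ = 31.75
SS_res = Σ(y-ŷ)² = 19
SS_tot = Σ(y-ȳ)² = 660.75
R² = 1 - SS_res/SS_tot = 1 - 0.0288 = 0.9712

0.9712


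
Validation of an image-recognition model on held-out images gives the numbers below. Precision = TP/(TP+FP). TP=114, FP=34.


Precision = TP/(TP+FP)
= 114/(114+34)
= 114/148 = 77.03%

77.03%


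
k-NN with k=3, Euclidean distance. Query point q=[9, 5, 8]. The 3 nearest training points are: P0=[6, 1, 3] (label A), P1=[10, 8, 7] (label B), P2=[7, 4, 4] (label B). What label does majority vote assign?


d(q,P0) = 7.0711  (label A)
d(q,P1) = 3.3166  (label B)
d(q,P2) = 4.5826  (label B)
Votes: A=1, B=2
Majority → B

B


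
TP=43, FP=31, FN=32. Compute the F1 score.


Precision = 43/74 = 0.5811
Recall = 43/75 = 0.5733
F1 = 2·P·R/(P+R) = 2·TP/(2·TP+FP+FN) = 86/(86+31+32) = 86/149 = 0.5772

0.5772


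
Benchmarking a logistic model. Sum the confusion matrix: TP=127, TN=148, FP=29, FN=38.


Total = TP + TN + FP + FN
= 127 + 148 + 29 + 38
= 342
(Predicted positive: 156, predicted negative: 186)

342


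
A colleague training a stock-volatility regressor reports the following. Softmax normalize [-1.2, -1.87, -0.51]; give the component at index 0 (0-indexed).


Exponentials: e^-1.2=0.3012, e^-1.87=0.1541, e^-0.51=0.6005
Sum = 1.0558
Softmax = [0.2853, 0.146, 0.5688]
p[0] = 0.3012/1.0558 = 0.2853

0.2853


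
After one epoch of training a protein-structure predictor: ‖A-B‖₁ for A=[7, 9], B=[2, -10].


d = |7-2| + |9+ 10|
  = 5 + 19
  = 24

24


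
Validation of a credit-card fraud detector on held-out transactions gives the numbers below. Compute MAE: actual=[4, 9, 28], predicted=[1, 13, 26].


Absolute errors: |4-1|=3, |9-13|=4, |28-26|=2
Sum = 9
MAE = 9/3 = 3

3


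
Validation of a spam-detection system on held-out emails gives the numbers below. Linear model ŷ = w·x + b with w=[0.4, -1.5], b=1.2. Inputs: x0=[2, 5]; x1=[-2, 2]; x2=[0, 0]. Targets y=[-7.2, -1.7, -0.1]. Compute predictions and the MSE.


ŷ0 = (0.4)·(2) + (-1.5)·(5) + 1.2 = -5.5
ŷ1 = (0.4)·(-2) + (-1.5)·(2) + 1.2 = -2.6
ŷ2 = (0.4)·(0) + (-1.5)·(0) + 1.2 = 1.2
errors² = [2.89, 0.81, 1.69]
MSE = 5.3900/3 = 1.7967

1.7967


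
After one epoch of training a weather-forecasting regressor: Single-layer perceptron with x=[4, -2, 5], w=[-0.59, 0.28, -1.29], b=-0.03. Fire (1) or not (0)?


z = (4)·(-0.59) + (-2)·(0.28) + (5)·(-1.29) - 0.03
  = -9.4
step(z) = 0 (z<0)

0


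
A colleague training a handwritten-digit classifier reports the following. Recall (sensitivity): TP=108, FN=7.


Recall = TP/(TP+FN)
= 108/(108+7)
= 108/115 = 93.91%

93.91%


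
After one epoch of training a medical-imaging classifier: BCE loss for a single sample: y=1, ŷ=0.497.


BCE = -[y·ln(p) + (1-y)·ln(1-p)]
= -1·ln(0.497) - 0
= -ln(0.497) = 0.6992

0.6992


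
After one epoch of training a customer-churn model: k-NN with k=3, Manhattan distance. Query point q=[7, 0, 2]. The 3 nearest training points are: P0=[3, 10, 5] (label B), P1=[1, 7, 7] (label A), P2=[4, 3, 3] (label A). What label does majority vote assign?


d(q,P0) = 17  (label B)
d(q,P1) = 18  (label A)
d(q,P2) = 7  (label A)
Votes: A=2, B=1
Majority → A

A


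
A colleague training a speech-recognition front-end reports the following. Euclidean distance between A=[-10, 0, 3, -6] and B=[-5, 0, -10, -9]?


d = √((-10+ 5)² + (0-0)² + (3+ 10)² + (-6+ 9)²)
  = √(25 + 0 + 169 + 9)
  = √203 = 14.2478

14.2478


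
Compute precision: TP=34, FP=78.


Precision = TP/(TP+FP)
= 34/(34+78)
= 34/112 = 30.36%

30.36%


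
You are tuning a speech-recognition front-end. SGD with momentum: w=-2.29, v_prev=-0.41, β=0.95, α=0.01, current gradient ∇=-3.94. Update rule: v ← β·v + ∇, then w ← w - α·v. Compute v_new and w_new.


v_new = 0.95·-0.41 - 3.94 = -0.3895 - 3.94 = -4.3295
w_new = -2.29 - 0.01·-4.3295 = -2.29 + 0.043295 = -2.246705

v_new=-4.3295, w_new=-2.246705


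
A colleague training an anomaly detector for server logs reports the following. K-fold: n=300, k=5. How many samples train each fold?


Fold size = 300/5 = 60
Training per fold = 300 - 60 = 240

240


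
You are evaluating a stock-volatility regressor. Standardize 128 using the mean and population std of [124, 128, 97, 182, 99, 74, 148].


μ = 121.7143, σ = 33.324
z = (128 - 121.7143)/33.324 = 0.1886

0.1886


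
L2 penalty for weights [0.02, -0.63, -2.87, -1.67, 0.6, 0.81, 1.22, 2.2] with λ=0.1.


‖w‖₂² = (0.02)² + (-0.63)² + (-2.87)² + (-1.67)² + (0.6)² + (0.81)² + (1.22)² + (2.2)²
     = 0.0004 + 0.3969 + 8.2369 + 2.7889 + 0.36 + 0.6561 + 1.4884 + 4.84
     = 18.7676
λ·‖w‖₂² = 0.1·18.7676 = 1.87676

1.87676


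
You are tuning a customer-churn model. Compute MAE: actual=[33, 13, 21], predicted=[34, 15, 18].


Absolute errors: |33-34|=1, |13-15|=2, |21-18|=3
Sum = 6
MAE = 6/3 = 2

2


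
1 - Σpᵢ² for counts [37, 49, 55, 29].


Probabilities: [37/170, 49/170, 55/170, 29/170] ≈ [0.2176, 0.2882, 0.3235, 0.1706]
Σpᵢ² = (1369 + 2401 + 3025 + 841)/170² = 7636/28900
Gini = 1 - Σpᵢ² = 1 - 7636/28900 = 0.7358

0.7358


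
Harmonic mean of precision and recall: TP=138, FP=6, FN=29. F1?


Precision = 138/144 = 0.9583
Recall = 138/167 = 0.8263
F1 = 2·P·R/(P+R) = 2·TP/(2·TP+FP+FN) = 276/(276+6+29) = 276/311 = 0.8875

0.8875


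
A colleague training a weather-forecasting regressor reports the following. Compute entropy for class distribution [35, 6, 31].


Probabilities: [35/72, 6/72, 31/72] ≈ [0.4861, 0.0833, 0.4306]
H = -((35/72)·log₂(35/72) + (6/72)·log₂(6/72) + (31/72)·log₂(31/72))
  = 1.3281 bits

1.3281 bits


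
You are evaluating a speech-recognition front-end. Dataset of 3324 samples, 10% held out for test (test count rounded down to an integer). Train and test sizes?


Test = ⌊3324·10/100⌋ = 332
Train = 3324 - 332 = 2992

Train: 2992, Test: 332


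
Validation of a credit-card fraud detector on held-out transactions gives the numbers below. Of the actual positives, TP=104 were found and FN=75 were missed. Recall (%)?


Recall = TP/(TP+FN)
= 104/(104+75)
= 104/179 = 58.1%

58.1%


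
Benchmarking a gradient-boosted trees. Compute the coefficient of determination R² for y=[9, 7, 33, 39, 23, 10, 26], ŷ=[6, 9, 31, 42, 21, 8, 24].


ȳ = 21
SS_res = Σ(y-ŷ)² = 38
SS_tot = Σ(y-ȳ)² = 958
R² = 1 - SS_res/SS_tot = 1 - 0.0397 = 0.9603

0.9603


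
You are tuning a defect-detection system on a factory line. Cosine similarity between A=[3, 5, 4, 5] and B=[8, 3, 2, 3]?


A·B = 3·8 + 5·3 + 4·2 + 5·3 = 62
‖A‖ = √75 = 8.6603, ‖B‖ = √86 = 9.2736
cos = 62/(√75·√86) = 62/√6450 = 0.772

0.772


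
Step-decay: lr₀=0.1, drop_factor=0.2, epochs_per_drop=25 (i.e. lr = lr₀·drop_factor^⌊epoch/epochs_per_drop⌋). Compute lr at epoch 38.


n_drops = ⌊38/25⌋ = 1
lr = 0.1·0.2^1 = 0.1·0.2 = 0.02

0.02


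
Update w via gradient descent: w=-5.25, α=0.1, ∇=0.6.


w_new = w - α·∇
= -5.25 - 0.1·0.6
= -5.25 - 0.06
= -5.31

-5.31


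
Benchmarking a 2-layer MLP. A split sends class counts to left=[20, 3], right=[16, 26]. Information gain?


Parent = [36, 29], H_parent = 0.9916
H_left = 0.5586 (n=23), H_right = 0.9587 (n=42)
H_children = (23/65)·0.5586 + (42/65)·0.9587 = 0.8171
IG = 0.9916 - 0.8171 = 0.1745

0.1745


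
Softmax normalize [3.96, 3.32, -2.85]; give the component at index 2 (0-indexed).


Exponentials: e^3.96=52.4573, e^3.32=27.6604, e^-2.85=0.0578
Sum = 80.1755
Softmax = [0.6543, 0.345, 0.0007]
p[2] = 0.0578/80.1755 = 0.0007

0.0007


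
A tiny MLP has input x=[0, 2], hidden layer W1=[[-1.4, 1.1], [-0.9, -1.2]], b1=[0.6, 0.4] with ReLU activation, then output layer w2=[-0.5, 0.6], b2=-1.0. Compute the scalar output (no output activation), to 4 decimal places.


z1[0] = (-1.4)·(0) + (1.1)·(2) + 0.6 = 2.8
z1[1] = (-0.9)·(0) + (-1.2)·(2) + 0.4 = -2.0
h = ReLU(z1) = [2.8, 0.0]
output = (-0.5)·(2.8) + (0.6)·(0.0) - 1.0 = -2.4

-2.4


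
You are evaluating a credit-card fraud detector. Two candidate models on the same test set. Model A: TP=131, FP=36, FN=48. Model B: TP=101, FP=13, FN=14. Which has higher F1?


Model A: P=131/167=0.7844, R=131/179=0.7318, F1=2PR/(P+R)=2TP/(2TP+FP+FN)=262/346=0.7572
Model B: P=101/114=0.886, R=101/115=0.8783, F1=2PR/(P+R)=2TP/(2TP+FP+FN)=202/229=0.8821
0.7572 < 0.8821 → Model B

Model B


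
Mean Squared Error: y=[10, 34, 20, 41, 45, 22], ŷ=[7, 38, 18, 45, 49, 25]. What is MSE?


Squared errors: (10-7)²=9, (34-38)²=16, (20-18)²=4, (41-45)²=16, (45-49)²=16, (22-25)²=9
Sum = 70
MSE = 70/6 = 35/3

35/3


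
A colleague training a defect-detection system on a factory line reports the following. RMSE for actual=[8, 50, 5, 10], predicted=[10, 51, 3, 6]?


MSE = 25/4 = 6.25
RMSE = √(25/4) = 2.5

2.5


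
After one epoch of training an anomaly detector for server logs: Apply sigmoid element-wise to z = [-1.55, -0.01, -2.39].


σ(-1.55) = 1/(1+e^1.55) = 0.1751
σ(-0.01) = 1/(1+e^0.01) = 0.4975
σ(-2.39) = 1/(1+e^2.39) = 0.0839
result = [0.1751, 0.4975, 0.0839]

[0.1751, 0.4975, 0.0839]


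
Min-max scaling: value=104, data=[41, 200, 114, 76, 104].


min=41, max=200
(104-41)/(200-41) = 63/159 = 0.3962

0.3962


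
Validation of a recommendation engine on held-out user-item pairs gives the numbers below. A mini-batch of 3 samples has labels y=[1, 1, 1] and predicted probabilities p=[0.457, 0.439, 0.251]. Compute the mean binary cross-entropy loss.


L[0] = -ln(0.457) = 0.7831
L[1] = -ln(0.439) = 0.8233
L[2] = -ln(0.251) = 1.3823
mean = (0.7831 + 0.8233 + 1.3823)/3 = 0.9962

0.9962


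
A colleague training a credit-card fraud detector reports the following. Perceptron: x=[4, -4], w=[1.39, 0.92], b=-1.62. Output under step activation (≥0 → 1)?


z = (4)·(1.39) + (-4)·(0.92) - 1.62
  = 0.26
step(z) = 1 (z≥0)

1


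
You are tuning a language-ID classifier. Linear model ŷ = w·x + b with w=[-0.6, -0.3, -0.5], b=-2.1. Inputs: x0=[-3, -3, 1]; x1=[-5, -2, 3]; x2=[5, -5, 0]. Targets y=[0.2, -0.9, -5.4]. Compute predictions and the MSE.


ŷ0 = (-0.6)·(-3) + (-0.3)·(-3) + (-0.5)·(1) - 2.1 = 0.1
ŷ1 = (-0.6)·(-5) + (-0.3)·(-2) + (-0.5)·(3) - 2.1 = 0.0
ŷ2 = (-0.6)·(5) + (-0.3)·(-5) + (-0.5)·(0) - 2.1 = -3.6
errors² = [0.01, 0.81, 3.24]
MSE = 4.0600/3 = 1.3533

1.3533


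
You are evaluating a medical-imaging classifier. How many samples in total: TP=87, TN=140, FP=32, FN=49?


Total = TP + TN + FP + FN
= 87 + 140 + 32 + 49
= 308
(Predicted positive: 119, predicted negative: 189)

308


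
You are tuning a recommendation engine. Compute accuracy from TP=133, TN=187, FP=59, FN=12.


Accuracy = (TP+TN)/(TP+TN+FP+FN)
= (133+187)/(391)
= 320/391 = 81.84%

81.84%


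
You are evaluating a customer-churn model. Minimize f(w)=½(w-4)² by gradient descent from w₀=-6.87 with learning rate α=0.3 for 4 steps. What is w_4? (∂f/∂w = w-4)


step 1: grad = -6.87-4 = -10.87; w = -6.87 - 0.3·(-10.87) = -3.609
step 2: grad = -3.609-4 = -7.609; w = -3.609 - 0.3·(-7.609) = -1.3263
step 3: grad = -1.3263-4 = -5.3263; w = -1.3263 - 0.3·(-5.3263) = 0.27159
step 4: grad = 0.27159-4 = -3.72841; w = 0.27159 - 0.3·(-3.72841) = 1.390113

1.390113


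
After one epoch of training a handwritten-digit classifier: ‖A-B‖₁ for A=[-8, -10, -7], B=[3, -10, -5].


d = |-8-3| + |-10+ 10| + |-7+ 5|
  = 11 + 0 + 2
  = 13

13


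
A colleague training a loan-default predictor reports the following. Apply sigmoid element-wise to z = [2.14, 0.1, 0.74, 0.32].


σ(2.14) = 1/(1+e^-2.14) = 0.8947
σ(0.1) = 1/(1+e^-0.1) = 0.525
σ(0.74) = 1/(1+e^-0.74) = 0.677
σ(0.32) = 1/(1+e^-0.32) = 0.5793
result = [0.8947, 0.525, 0.677, 0.5793]

[0.8947, 0.525, 0.677, 0.5793]


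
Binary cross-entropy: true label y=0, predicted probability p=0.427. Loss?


BCE = -[y·ln(p) + (1-y)·ln(1-p)]
= -0 - 1·ln(1-0.427)
= -ln(0.573) = 0.5569

0.5569


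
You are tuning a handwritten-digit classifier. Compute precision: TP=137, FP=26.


Precision = TP/(TP+FP)
= 137/(137+26)
= 137/163 = 84.05%

84.05%


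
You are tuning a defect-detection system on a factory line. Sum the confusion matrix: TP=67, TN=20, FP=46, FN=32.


Total = TP + TN + FP + FN
= 67 + 20 + 46 + 32
= 165
(Predicted positive: 113, predicted negative: 52)

165


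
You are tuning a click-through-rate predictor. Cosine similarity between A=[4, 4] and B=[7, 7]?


A·B = 4·7 + 4·7 = 56
‖A‖ = √32 = 5.6569, ‖B‖ = √98 = 9.8995
cos = 56/(√32·√98) = 56/√3136 = 1.0

1.0


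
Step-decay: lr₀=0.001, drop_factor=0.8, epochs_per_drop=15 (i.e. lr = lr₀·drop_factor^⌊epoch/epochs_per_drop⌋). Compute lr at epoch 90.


n_drops = ⌊90/15⌋ = 6
lr = 0.001·0.8^6 = 0.001·0.262144 = 0.000262144

0.000262144


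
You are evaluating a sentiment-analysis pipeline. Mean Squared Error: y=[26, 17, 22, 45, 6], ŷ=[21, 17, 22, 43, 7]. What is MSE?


Squared errors: (26-21)²=25, (17-17)²=0, (22-22)²=0, (45-43)²=4, (6-7)²=1
Sum = 30
MSE = 30/5 = 6

6


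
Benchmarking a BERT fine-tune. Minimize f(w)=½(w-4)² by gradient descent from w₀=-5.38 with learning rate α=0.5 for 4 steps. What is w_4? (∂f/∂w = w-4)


step 1: grad = -5.38-4 = -9.38; w = -5.38 - 0.5·(-9.38) = -0.69
step 2: grad = -0.69-4 = -4.69; w = -0.69 - 0.5·(-4.69) = 1.655
step 3: grad = 1.655-4 = -2.345; w = 1.655 - 0.5·(-2.345) = 2.8275
step 4: grad = 2.8275-4 = -1.1725; w = 2.8275 - 0.5·(-1.1725) = 3.41375

3.41375


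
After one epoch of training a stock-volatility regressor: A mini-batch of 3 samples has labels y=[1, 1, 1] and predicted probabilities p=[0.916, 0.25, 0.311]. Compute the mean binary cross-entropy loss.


L[0] = -ln(0.916) = 0.0877
L[1] = -ln(0.25) = 1.3863
L[2] = -ln(0.311) = 1.168
mean = (0.0877 + 1.3863 + 1.168)/3 = 0.8807

0.8807


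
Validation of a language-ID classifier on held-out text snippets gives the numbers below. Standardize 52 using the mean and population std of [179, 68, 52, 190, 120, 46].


μ = 109.1667, σ = 58.4249
z = (52 - 109.1667)/58.4249 = -0.9785

-0.9785


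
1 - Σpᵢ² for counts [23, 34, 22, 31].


Probabilities: [23/110, 34/110, 22/110, 31/110] ≈ [0.2091, 0.3091, 0.2, 0.2818]
Σpᵢ² = (529 + 1156 + 484 + 961)/110² = 3130/12100
Gini = 1 - Σpᵢ² = 1 - 3130/12100 = 0.7413

0.7413


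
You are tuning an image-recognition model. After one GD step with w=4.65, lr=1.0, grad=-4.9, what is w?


w_new = w - α·∇
= 4.65 - 1.0·-4.9
= 4.65 + 4.9
= 9.55

9.55


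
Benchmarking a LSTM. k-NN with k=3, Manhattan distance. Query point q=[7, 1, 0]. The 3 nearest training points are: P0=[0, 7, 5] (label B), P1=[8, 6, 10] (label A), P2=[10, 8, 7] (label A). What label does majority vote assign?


d(q,P0) = 18  (label B)
d(q,P1) = 16  (label A)
d(q,P2) = 17  (label A)
Votes: A=2, B=1
Majority → A

A


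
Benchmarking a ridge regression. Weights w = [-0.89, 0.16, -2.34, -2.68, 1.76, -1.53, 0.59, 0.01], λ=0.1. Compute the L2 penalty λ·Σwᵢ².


‖w‖₂² = (-0.89)² + (0.16)² + (-2.34)² + (-2.68)² + (1.76)² + (-1.53)² + (0.59)² + (0.01)²
     = 0.7921 + 0.0256 + 5.4756 + 7.1824 + 3.0976 + 2.3409 + 0.3481 + 0.0001
     = 19.2624
λ·‖w‖₂² = 0.1·19.2624 = 1.92624

1.92624


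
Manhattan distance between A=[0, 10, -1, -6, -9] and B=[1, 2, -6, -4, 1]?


d = |0-1| + |10-2| + |-1+ 6| + |-6+ 4| + |-9-1|
  = 1 + 8 + 5 + 2 + 10
  = 26

26


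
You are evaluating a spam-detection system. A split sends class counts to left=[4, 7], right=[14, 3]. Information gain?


Parent = [18, 10], H_parent = 0.9403
H_left = 0.9457 (n=11), H_right = 0.6723 (n=17)
H_children = (11/28)·0.9457 + (17/28)·0.6723 = 0.7797
IG = 0.9403 - 0.7797 = 0.1606

0.1606
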